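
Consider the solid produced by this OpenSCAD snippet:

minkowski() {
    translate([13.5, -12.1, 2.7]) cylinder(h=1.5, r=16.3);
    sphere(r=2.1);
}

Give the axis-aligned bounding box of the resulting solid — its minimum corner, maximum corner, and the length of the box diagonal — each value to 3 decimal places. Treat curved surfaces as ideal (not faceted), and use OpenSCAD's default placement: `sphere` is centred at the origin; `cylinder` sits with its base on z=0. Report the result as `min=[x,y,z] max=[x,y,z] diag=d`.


A = translate([13.5, -12.1, 2.7]) cylinder(h=1.5, r=16.3) → bbox [-2.8,-28.4,2.7] .. [29.8,4.2,4.2]
B = sphere(r=2.1) → bbox [-2.1,-2.1,-2.1] .. [2.1,2.1,2.1]
lo = A.lo+B.lo = [-2.8-2.1, -28.4-2.1, 2.7-2.1] = [-4.900,-30.500,0.600]
hi = A.hi+B.hi = [29.8+2.1, 4.2+2.1, 4.2+2.1] = [31.900,6.300,6.300]
diag = √(36.8²+36.8²+5.7²) = √2740.97 = 52.354

min=[-4.900,-30.500,0.600] max=[31.900,6.300,6.300] diag=52.354


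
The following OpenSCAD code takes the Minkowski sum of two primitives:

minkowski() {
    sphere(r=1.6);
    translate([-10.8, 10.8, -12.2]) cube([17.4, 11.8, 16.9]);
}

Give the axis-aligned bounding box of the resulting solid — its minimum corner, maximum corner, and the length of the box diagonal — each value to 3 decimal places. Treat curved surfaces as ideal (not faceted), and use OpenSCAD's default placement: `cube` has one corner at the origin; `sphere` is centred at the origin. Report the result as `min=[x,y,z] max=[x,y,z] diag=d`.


min=[-12.400,9.200,-13.800] max=[8.200,24.200,6.300] diag=32.456

A = translate([-10.8, 10.8, -12.2]) cube([17.4, 11.8, 16.9]) → bbox [-10.8,10.8,-12.2] .. [6.6,22.6,4.7]
B = sphere(r=1.6) → bbox [-1.6,-1.6,-1.6] .. [1.6,1.6,1.6]
lo = A.lo+B.lo = [-10.8-1.6, 10.8-1.6, -12.2-1.6] = [-12.400,9.200,-13.800]
hi = A.hi+B.hi = [6.6+1.6, 22.6+1.6, 4.7+1.6] = [8.200,24.200,6.300]
diag = √(20.6²+15²+20.1²) = √1053.37 = 32.456


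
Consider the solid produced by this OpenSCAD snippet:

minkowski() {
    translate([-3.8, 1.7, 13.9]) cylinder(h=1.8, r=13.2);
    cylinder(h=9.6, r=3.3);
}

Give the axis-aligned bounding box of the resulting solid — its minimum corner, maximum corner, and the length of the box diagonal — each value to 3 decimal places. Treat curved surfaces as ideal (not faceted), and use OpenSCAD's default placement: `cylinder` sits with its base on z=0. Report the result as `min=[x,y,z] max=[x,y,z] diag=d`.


A = translate([-3.8, 1.7, 13.9]) cylinder(h=1.8, r=13.2) → bbox [-17,-11.5,13.9] .. [9.4,14.9,15.7]
B = cylinder(h=9.6, r=3.3) → bbox [-3.3,-3.3,0] .. [3.3,3.3,9.6]
lo = A.lo+B.lo = [-17-3.3, -11.5-3.3, 13.9+0] = [-20.300,-14.800,13.900]
hi = A.hi+B.hi = [9.4+3.3, 14.9+3.3, 15.7+9.6] = [12.700,18.200,25.300]
diag = √(33²+33²+11.4²) = √2307.96 = 48.041

min=[-20.300,-14.800,13.900] max=[12.700,18.200,25.300] diag=48.041


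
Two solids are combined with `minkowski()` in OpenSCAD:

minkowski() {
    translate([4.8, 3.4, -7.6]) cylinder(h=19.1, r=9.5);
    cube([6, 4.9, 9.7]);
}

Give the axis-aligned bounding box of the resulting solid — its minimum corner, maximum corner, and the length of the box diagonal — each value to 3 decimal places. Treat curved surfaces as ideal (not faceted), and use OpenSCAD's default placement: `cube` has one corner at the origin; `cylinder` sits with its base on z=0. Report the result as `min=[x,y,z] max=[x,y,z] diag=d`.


min=[-4.700,-6.100,-7.600] max=[20.300,17.800,21.200] diag=45.007

A = translate([4.8, 3.4, -7.6]) cylinder(h=19.1, r=9.5) → bbox [-4.7,-6.1,-7.6] .. [14.3,12.9,11.5]
B = cube([6, 4.9, 9.7]) → bbox [0,0,0] .. [6,4.9,9.7]
lo = A.lo+B.lo = [-4.7+0, -6.1+0, -7.6+0] = [-4.700,-6.100,-7.600]
hi = A.hi+B.hi = [14.3+6, 12.9+4.9, 11.5+9.7] = [20.300,17.800,21.200]
diag = √(25²+23.9²+28.8²) = √2025.65 = 45.007


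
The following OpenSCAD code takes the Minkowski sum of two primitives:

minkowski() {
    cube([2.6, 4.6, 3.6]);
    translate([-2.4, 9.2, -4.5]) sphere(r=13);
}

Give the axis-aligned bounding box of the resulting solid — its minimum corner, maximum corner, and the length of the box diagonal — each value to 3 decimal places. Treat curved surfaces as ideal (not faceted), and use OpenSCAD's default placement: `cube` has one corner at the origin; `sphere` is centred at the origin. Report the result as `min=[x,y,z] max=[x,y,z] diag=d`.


A = translate([-2.4, 9.2, -4.5]) sphere(r=13) → bbox [-15.4,-3.8,-17.5] .. [10.6,22.2,8.5]
B = cube([2.6, 4.6, 3.6]) → bbox [0,0,0] .. [2.6,4.6,3.6]
lo = A.lo+B.lo = [-15.4+0, -3.8+0, -17.5+0] = [-15.400,-3.800,-17.500]
hi = A.hi+B.hi = [10.6+2.6, 22.2+4.6, 8.5+3.6] = [13.200,26.800,12.100]
diag = √(28.6²+30.6²+29.6²) = √2630.48 = 51.288

min=[-15.400,-3.800,-17.500] max=[13.200,26.800,12.100] diag=51.288


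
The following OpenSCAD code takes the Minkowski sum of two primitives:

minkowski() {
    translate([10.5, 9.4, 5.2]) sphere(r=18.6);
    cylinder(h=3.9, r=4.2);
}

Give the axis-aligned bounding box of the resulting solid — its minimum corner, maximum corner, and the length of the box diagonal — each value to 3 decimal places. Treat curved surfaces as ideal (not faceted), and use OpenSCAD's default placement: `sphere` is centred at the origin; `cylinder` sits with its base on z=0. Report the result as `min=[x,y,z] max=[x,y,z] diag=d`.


min=[-12.300,-13.400,-13.400] max=[33.300,32.200,27.700] diag=76.472

A = translate([10.5, 9.4, 5.2]) sphere(r=18.6) → bbox [-8.1,-9.2,-13.4] .. [29.1,28,23.8]
B = cylinder(h=3.9, r=4.2) → bbox [-4.2,-4.2,0] .. [4.2,4.2,3.9]
lo = A.lo+B.lo = [-8.1-4.2, -9.2-4.2, -13.4+0] = [-12.300,-13.400,-13.400]
hi = A.hi+B.hi = [29.1+4.2, 28+4.2, 23.8+3.9] = [33.300,32.200,27.700]
diag = √(45.6²+45.6²+41.1²) = √5847.93 = 76.472


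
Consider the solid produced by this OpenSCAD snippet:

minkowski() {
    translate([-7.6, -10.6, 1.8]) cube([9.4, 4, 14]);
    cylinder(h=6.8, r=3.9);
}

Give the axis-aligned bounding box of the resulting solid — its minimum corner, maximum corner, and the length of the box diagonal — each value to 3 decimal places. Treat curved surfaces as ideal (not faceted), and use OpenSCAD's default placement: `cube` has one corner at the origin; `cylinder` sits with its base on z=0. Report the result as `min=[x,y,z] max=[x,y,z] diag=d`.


A = translate([-7.6, -10.6, 1.8]) cube([9.4, 4, 14]) → bbox [-7.6,-10.6,1.8] .. [1.8,-6.6,15.8]
B = cylinder(h=6.8, r=3.9) → bbox [-3.9,-3.9,0] .. [3.9,3.9,6.8]
lo = A.lo+B.lo = [-7.6-3.9, -10.6-3.9, 1.8+0] = [-11.500,-14.500,1.800]
hi = A.hi+B.hi = [1.8+3.9, -6.6+3.9, 15.8+6.8] = [5.700,-2.700,22.600]
diag = √(17.2²+11.8²+20.8²) = √867.72 = 29.457

min=[-11.500,-14.500,1.800] max=[5.700,-2.700,22.600] diag=29.457


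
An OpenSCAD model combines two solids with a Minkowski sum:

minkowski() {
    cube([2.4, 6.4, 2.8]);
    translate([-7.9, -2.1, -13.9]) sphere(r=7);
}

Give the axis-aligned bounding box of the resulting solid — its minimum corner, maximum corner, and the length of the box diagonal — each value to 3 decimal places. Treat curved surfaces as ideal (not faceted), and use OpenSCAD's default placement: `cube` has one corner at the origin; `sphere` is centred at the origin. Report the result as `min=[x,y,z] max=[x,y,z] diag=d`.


A = translate([-7.9, -2.1, -13.9]) sphere(r=7) → bbox [-14.9,-9.1,-20.9] .. [-0.9,4.9,-6.9]
B = cube([2.4, 6.4, 2.8]) → bbox [0,0,0] .. [2.4,6.4,2.8]
lo = A.lo+B.lo = [-14.9+0, -9.1+0, -20.9+0] = [-14.900,-9.100,-20.900]
hi = A.hi+B.hi = [-0.9+2.4, 4.9+6.4, -6.9+2.8] = [1.500,11.300,-4.100]
diag = √(16.4²+20.4²+16.8²) = √967.36 = 31.102

min=[-14.900,-9.100,-20.900] max=[1.500,11.300,-4.100] diag=31.102


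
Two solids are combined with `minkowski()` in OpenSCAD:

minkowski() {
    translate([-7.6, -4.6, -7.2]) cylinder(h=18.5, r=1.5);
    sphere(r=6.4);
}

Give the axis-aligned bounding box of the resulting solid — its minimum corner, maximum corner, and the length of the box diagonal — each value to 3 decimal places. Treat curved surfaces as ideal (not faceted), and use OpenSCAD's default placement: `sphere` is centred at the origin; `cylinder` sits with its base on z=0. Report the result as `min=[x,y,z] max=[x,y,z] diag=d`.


min=[-15.500,-12.500,-13.600] max=[0.300,3.300,17.700] diag=38.457

A = translate([-7.6, -4.6, -7.2]) cylinder(h=18.5, r=1.5) → bbox [-9.1,-6.1,-7.2] .. [-6.1,-3.1,11.3]
B = sphere(r=6.4) → bbox [-6.4,-6.4,-6.4] .. [6.4,6.4,6.4]
lo = A.lo+B.lo = [-9.1-6.4, -6.1-6.4, -7.2-6.4] = [-15.500,-12.500,-13.600]
hi = A.hi+B.hi = [-6.1+6.4, -3.1+6.4, 11.3+6.4] = [0.300,3.300,17.700]
diag = √(15.8²+15.8²+31.3²) = √1478.97 = 38.457


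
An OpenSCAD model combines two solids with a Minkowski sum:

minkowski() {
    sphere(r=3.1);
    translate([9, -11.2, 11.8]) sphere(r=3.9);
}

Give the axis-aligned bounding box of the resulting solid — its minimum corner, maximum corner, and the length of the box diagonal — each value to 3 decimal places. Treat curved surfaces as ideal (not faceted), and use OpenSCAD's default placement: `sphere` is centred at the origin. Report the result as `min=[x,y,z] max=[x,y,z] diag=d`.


A = translate([9, -11.2, 11.8]) sphere(r=3.9) → bbox [5.1,-15.1,7.9] .. [12.9,-7.3,15.7]
B = sphere(r=3.1) → bbox [-3.1,-3.1,-3.1] .. [3.1,3.1,3.1]
lo = A.lo+B.lo = [5.1-3.1, -15.1-3.1, 7.9-3.1] = [2.000,-18.200,4.800]
hi = A.hi+B.hi = [12.9+3.1, -7.3+3.1, 15.7+3.1] = [16.000,-4.200,18.800]
diag = √(14²+14²+14²) = √588 = 24.249

min=[2.000,-18.200,4.800] max=[16.000,-4.200,18.800] diag=24.249


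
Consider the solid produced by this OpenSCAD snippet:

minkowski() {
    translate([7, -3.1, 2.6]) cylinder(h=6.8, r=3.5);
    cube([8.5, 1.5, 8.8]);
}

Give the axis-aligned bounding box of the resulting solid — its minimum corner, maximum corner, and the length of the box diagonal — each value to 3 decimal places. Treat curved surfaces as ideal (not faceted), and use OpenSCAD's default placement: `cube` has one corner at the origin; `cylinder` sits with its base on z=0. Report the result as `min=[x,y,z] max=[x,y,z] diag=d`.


A = translate([7, -3.1, 2.6]) cylinder(h=6.8, r=3.5) → bbox [3.5,-6.6,2.6] .. [10.5,0.4,9.4]
B = cube([8.5, 1.5, 8.8]) → bbox [0,0,0] .. [8.5,1.5,8.8]
lo = A.lo+B.lo = [3.5+0, -6.6+0, 2.6+0] = [3.500,-6.600,2.600]
hi = A.hi+B.hi = [10.5+8.5, 0.4+1.5, 9.4+8.8] = [19.000,1.900,18.200]
diag = √(15.5²+8.5²+15.6²) = √555.86 = 23.577

min=[3.500,-6.600,2.600] max=[19.000,1.900,18.200] diag=23.577


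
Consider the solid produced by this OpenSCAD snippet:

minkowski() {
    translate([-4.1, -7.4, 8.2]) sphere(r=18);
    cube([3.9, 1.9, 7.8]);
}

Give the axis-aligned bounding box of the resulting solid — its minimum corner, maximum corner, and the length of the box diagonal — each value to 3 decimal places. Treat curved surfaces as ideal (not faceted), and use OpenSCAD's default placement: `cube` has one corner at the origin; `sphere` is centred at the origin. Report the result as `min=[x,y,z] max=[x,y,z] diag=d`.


min=[-22.100,-25.400,-9.800] max=[17.800,12.500,34.000] diag=70.334

A = translate([-4.1, -7.4, 8.2]) sphere(r=18) → bbox [-22.1,-25.4,-9.8] .. [13.9,10.6,26.2]
B = cube([3.9, 1.9, 7.8]) → bbox [0,0,0] .. [3.9,1.9,7.8]
lo = A.lo+B.lo = [-22.1+0, -25.4+0, -9.8+0] = [-22.100,-25.400,-9.800]
hi = A.hi+B.hi = [13.9+3.9, 10.6+1.9, 26.2+7.8] = [17.800,12.500,34.000]
diag = √(39.9²+37.9²+43.8²) = √4946.86 = 70.334


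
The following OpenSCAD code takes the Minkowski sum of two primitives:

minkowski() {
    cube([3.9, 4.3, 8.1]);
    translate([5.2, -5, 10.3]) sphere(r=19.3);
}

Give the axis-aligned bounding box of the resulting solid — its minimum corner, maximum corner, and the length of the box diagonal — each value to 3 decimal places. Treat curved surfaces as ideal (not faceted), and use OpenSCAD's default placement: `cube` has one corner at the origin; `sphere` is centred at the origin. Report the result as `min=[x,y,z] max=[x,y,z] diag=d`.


A = translate([5.2, -5, 10.3]) sphere(r=19.3) → bbox [-14.1,-24.3,-9] .. [24.5,14.3,29.6]
B = cube([3.9, 4.3, 8.1]) → bbox [0,0,0] .. [3.9,4.3,8.1]
lo = A.lo+B.lo = [-14.1+0, -24.3+0, -9+0] = [-14.100,-24.300,-9.000]
hi = A.hi+B.hi = [24.5+3.9, 14.3+4.3, 29.6+8.1] = [28.400,18.600,37.700]
diag = √(42.5²+42.9²+46.7²) = √5827.55 = 76.338

min=[-14.100,-24.300,-9.000] max=[28.400,18.600,37.700] diag=76.338


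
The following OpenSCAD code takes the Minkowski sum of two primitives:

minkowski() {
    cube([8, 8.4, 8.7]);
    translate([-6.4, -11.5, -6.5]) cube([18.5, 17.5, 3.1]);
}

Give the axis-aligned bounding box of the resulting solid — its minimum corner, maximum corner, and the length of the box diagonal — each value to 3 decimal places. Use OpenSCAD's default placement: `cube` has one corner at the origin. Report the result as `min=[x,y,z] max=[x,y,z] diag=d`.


A = translate([-6.4, -11.5, -6.5]) cube([18.5, 17.5, 3.1]) → bbox [-6.4,-11.5,-6.5] .. [12.1,6,-3.4]
B = cube([8, 8.4, 8.7]) → bbox [0,0,0] .. [8,8.4,8.7]
lo = A.lo+B.lo = [-6.4+0, -11.5+0, -6.5+0] = [-6.400,-11.500,-6.500]
hi = A.hi+B.hi = [12.1+8, 6+8.4, -3.4+8.7] = [20.100,14.400,5.300]
diag = √(26.5²+25.9²+11.8²) = √1512.3 = 38.888

min=[-6.400,-11.500,-6.500] max=[20.100,14.400,5.300] diag=38.888


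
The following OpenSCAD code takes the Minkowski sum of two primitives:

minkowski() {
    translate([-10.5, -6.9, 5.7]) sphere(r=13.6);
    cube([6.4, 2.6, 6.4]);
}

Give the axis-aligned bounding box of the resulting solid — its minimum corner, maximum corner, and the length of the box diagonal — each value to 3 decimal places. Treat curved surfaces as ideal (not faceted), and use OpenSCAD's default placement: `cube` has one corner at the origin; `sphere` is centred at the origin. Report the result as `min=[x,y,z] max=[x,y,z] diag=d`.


A = translate([-10.5, -6.9, 5.7]) sphere(r=13.6) → bbox [-24.1,-20.5,-7.9] .. [3.1,6.7,19.3]
B = cube([6.4, 2.6, 6.4]) → bbox [0,0,0] .. [6.4,2.6,6.4]
lo = A.lo+B.lo = [-24.1+0, -20.5+0, -7.9+0] = [-24.100,-20.500,-7.900]
hi = A.hi+B.hi = [3.1+6.4, 6.7+2.6, 19.3+6.4] = [9.500,9.300,25.700]
diag = √(33.6²+29.8²+33.6²) = √3145.96 = 56.089

min=[-24.100,-20.500,-7.900] max=[9.500,9.300,25.700] diag=56.089


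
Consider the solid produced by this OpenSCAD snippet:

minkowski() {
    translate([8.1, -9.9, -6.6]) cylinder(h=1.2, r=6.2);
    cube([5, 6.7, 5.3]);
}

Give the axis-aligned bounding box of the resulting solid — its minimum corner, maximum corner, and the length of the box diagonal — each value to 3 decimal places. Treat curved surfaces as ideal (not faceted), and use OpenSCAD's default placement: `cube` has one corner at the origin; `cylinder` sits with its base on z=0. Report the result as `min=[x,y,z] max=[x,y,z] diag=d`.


A = translate([8.1, -9.9, -6.6]) cylinder(h=1.2, r=6.2) → bbox [1.9,-16.1,-6.6] .. [14.3,-3.7,-5.4]
B = cube([5, 6.7, 5.3]) → bbox [0,0,0] .. [5,6.7,5.3]
lo = A.lo+B.lo = [1.9+0, -16.1+0, -6.6+0] = [1.900,-16.100,-6.600]
hi = A.hi+B.hi = [14.3+5, -3.7+6.7, -5.4+5.3] = [19.300,3.000,-0.100]
diag = √(17.4²+19.1²+6.5²) = √709.82 = 26.642

min=[1.900,-16.100,-6.600] max=[19.300,3.000,-0.100] diag=26.642


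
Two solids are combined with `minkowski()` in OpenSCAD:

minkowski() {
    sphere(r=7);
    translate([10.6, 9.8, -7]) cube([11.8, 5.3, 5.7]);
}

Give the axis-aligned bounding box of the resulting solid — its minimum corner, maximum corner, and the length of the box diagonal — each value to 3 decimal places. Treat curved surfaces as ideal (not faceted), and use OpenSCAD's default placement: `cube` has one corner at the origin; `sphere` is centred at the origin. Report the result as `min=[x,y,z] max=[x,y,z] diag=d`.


A = translate([10.6, 9.8, -7]) cube([11.8, 5.3, 5.7]) → bbox [10.6,9.8,-7] .. [22.4,15.1,-1.3]
B = sphere(r=7) → bbox [-7,-7,-7] .. [7,7,7]
lo = A.lo+B.lo = [10.6-7, 9.8-7, -7-7] = [3.600,2.800,-14.000]
hi = A.hi+B.hi = [22.4+7, 15.1+7, -1.3+7] = [29.400,22.100,5.700]
diag = √(25.8²+19.3²+19.7²) = √1426.22 = 37.765

min=[3.600,2.800,-14.000] max=[29.400,22.100,5.700] diag=37.765


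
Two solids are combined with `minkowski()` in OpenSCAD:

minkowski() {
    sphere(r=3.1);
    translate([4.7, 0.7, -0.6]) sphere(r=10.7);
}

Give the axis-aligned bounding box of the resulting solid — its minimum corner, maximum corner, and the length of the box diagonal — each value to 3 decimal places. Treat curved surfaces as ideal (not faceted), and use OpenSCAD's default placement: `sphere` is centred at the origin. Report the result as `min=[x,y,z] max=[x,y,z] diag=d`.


A = translate([4.7, 0.7, -0.6]) sphere(r=10.7) → bbox [-6,-10,-11.3] .. [15.4,11.4,10.1]
B = sphere(r=3.1) → bbox [-3.1,-3.1,-3.1] .. [3.1,3.1,3.1]
lo = A.lo+B.lo = [-6-3.1, -10-3.1, -11.3-3.1] = [-9.100,-13.100,-14.400]
hi = A.hi+B.hi = [15.4+3.1, 11.4+3.1, 10.1+3.1] = [18.500,14.500,13.200]
diag = √(27.6²+27.6²+27.6²) = √2285.28 = 47.805

min=[-9.100,-13.100,-14.400] max=[18.500,14.500,13.200] diag=47.805


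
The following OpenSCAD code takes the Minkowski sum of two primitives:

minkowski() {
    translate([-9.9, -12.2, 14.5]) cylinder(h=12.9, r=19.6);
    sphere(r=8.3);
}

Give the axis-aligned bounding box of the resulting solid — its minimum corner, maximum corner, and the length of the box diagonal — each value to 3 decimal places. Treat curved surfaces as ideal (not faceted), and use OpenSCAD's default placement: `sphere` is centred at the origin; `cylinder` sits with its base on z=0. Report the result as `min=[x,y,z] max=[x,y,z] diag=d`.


A = translate([-9.9, -12.2, 14.5]) cylinder(h=12.9, r=19.6) → bbox [-29.5,-31.8,14.5] .. [9.7,7.4,27.4]
B = sphere(r=8.3) → bbox [-8.3,-8.3,-8.3] .. [8.3,8.3,8.3]
lo = A.lo+B.lo = [-29.5-8.3, -31.8-8.3, 14.5-8.3] = [-37.800,-40.100,6.200]
hi = A.hi+B.hi = [9.7+8.3, 7.4+8.3, 27.4+8.3] = [18.000,15.700,35.700]
diag = √(55.8²+55.8²+29.5²) = √7097.53 = 84.247

min=[-37.800,-40.100,6.200] max=[18.000,15.700,35.700] diag=84.247


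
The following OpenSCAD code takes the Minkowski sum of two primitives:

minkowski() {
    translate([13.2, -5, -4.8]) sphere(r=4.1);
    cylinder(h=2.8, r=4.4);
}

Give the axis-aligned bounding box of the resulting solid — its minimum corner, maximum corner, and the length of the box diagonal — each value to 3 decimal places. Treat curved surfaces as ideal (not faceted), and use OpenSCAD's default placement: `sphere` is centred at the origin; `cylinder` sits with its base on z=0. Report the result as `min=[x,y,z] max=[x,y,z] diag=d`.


min=[4.700,-13.500,-8.900] max=[21.700,3.500,2.100] diag=26.439

A = translate([13.2, -5, -4.8]) sphere(r=4.1) → bbox [9.1,-9.1,-8.9] .. [17.3,-0.9,-0.7]
B = cylinder(h=2.8, r=4.4) → bbox [-4.4,-4.4,0] .. [4.4,4.4,2.8]
lo = A.lo+B.lo = [9.1-4.4, -9.1-4.4, -8.9+0] = [4.700,-13.500,-8.900]
hi = A.hi+B.hi = [17.3+4.4, -0.9+4.4, -0.7+2.8] = [21.700,3.500,2.100]
diag = √(17²+17²+11²) = √699 = 26.439


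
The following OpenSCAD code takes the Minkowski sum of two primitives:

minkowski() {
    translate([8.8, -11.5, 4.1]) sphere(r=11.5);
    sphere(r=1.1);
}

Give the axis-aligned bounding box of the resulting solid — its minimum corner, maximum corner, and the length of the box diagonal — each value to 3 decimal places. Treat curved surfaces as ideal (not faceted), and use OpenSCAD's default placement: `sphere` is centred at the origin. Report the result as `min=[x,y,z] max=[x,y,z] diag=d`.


A = translate([8.8, -11.5, 4.1]) sphere(r=11.5) → bbox [-2.7,-23,-7.4] .. [20.3,0,15.6]
B = sphere(r=1.1) → bbox [-1.1,-1.1,-1.1] .. [1.1,1.1,1.1]
lo = A.lo+B.lo = [-2.7-1.1, -23-1.1, -7.4-1.1] = [-3.800,-24.100,-8.500]
hi = A.hi+B.hi = [20.3+1.1, 0+1.1, 15.6+1.1] = [21.400,1.100,16.700]
diag = √(25.2²+25.2²+25.2²) = √1905.12 = 43.648

min=[-3.800,-24.100,-8.500] max=[21.400,1.100,16.700] diag=43.648


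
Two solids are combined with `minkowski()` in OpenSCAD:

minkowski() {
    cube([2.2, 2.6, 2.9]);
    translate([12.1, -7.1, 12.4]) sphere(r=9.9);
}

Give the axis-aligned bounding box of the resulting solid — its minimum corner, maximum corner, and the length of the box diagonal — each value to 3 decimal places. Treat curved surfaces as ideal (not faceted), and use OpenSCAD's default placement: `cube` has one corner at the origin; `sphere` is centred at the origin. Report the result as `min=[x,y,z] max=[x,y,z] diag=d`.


min=[2.200,-17.000,2.500] max=[24.200,5.400,25.200] diag=38.743

A = translate([12.1, -7.1, 12.4]) sphere(r=9.9) → bbox [2.2,-17,2.5] .. [22,2.8,22.3]
B = cube([2.2, 2.6, 2.9]) → bbox [0,0,0] .. [2.2,2.6,2.9]
lo = A.lo+B.lo = [2.2+0, -17+0, 2.5+0] = [2.200,-17.000,2.500]
hi = A.hi+B.hi = [22+2.2, 2.8+2.6, 22.3+2.9] = [24.200,5.400,25.200]
diag = √(22²+22.4²+22.7²) = √1501.05 = 38.743


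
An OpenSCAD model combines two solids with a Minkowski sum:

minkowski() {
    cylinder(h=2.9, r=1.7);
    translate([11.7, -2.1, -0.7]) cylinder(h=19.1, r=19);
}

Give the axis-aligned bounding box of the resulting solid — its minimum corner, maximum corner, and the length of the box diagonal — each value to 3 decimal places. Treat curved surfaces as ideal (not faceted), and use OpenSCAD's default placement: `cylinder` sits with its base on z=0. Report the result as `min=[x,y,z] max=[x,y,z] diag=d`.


min=[-9.000,-22.800,-0.700] max=[32.400,18.600,21.300] diag=62.545

A = translate([11.7, -2.1, -0.7]) cylinder(h=19.1, r=19) → bbox [-7.3,-21.1,-0.7] .. [30.7,16.9,18.4]
B = cylinder(h=2.9, r=1.7) → bbox [-1.7,-1.7,0] .. [1.7,1.7,2.9]
lo = A.lo+B.lo = [-7.3-1.7, -21.1-1.7, -0.7+0] = [-9.000,-22.800,-0.700]
hi = A.hi+B.hi = [30.7+1.7, 16.9+1.7, 18.4+2.9] = [32.400,18.600,21.300]
diag = √(41.4²+41.4²+22²) = √3911.92 = 62.545


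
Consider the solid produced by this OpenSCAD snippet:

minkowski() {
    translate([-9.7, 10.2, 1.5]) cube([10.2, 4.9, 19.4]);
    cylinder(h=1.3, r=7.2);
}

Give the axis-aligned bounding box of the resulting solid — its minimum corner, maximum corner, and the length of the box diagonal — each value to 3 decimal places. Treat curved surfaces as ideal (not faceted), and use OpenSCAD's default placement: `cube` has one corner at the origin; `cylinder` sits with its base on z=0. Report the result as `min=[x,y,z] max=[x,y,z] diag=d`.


A = translate([-9.7, 10.2, 1.5]) cube([10.2, 4.9, 19.4]) → bbox [-9.7,10.2,1.5] .. [0.5,15.1,20.9]
B = cylinder(h=1.3, r=7.2) → bbox [-7.2,-7.2,0] .. [7.2,7.2,1.3]
lo = A.lo+B.lo = [-9.7-7.2, 10.2-7.2, 1.5+0] = [-16.900,3.000,1.500]
hi = A.hi+B.hi = [0.5+7.2, 15.1+7.2, 20.9+1.3] = [7.700,22.300,22.200]
diag = √(24.6²+19.3²+20.7²) = √1406.14 = 37.499

min=[-16.900,3.000,1.500] max=[7.700,22.300,22.200] diag=37.499


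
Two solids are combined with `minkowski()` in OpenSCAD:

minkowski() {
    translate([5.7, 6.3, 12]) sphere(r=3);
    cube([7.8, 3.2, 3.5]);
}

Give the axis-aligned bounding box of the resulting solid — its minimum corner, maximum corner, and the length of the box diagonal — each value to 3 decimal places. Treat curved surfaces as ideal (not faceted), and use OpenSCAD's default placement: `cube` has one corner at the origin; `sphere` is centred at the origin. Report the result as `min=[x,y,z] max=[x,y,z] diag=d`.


min=[2.700,3.300,9.000] max=[16.500,12.500,18.500] diag=19.114

A = translate([5.7, 6.3, 12]) sphere(r=3) → bbox [2.7,3.3,9] .. [8.7,9.3,15]
B = cube([7.8, 3.2, 3.5]) → bbox [0,0,0] .. [7.8,3.2,3.5]
lo = A.lo+B.lo = [2.7+0, 3.3+0, 9+0] = [2.700,3.300,9.000]
hi = A.hi+B.hi = [8.7+7.8, 9.3+3.2, 15+3.5] = [16.500,12.500,18.500]
diag = √(13.8²+9.2²+9.5²) = √365.33 = 19.114


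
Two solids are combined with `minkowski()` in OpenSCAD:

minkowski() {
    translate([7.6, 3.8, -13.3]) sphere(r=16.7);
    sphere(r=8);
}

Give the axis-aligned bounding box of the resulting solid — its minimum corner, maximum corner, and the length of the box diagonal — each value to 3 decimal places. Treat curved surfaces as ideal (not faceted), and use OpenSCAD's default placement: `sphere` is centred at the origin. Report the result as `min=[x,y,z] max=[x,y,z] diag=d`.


A = translate([7.6, 3.8, -13.3]) sphere(r=16.7) → bbox [-9.1,-12.9,-30] .. [24.3,20.5,3.4]
B = sphere(r=8) → bbox [-8,-8,-8] .. [8,8,8]
lo = A.lo+B.lo = [-9.1-8, -12.9-8, -30-8] = [-17.100,-20.900,-38.000]
hi = A.hi+B.hi = [24.3+8, 20.5+8, 3.4+8] = [32.300,28.500,11.400]
diag = √(49.4²+49.4²+49.4²) = √7321.08 = 85.563

min=[-17.100,-20.900,-38.000] max=[32.300,28.500,11.400] diag=85.563


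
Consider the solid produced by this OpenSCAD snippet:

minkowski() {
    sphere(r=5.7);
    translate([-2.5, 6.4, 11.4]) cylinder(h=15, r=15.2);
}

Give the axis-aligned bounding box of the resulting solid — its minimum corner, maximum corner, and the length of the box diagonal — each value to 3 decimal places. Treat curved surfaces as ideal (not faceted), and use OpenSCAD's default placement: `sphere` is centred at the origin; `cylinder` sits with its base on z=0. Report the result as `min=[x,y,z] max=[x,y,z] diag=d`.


min=[-23.400,-14.500,5.700] max=[18.400,27.300,32.100] diag=64.741

A = translate([-2.5, 6.4, 11.4]) cylinder(h=15, r=15.2) → bbox [-17.7,-8.8,11.4] .. [12.7,21.6,26.4]
B = sphere(r=5.7) → bbox [-5.7,-5.7,-5.7] .. [5.7,5.7,5.7]
lo = A.lo+B.lo = [-17.7-5.7, -8.8-5.7, 11.4-5.7] = [-23.400,-14.500,5.700]
hi = A.hi+B.hi = [12.7+5.7, 21.6+5.7, 26.4+5.7] = [18.400,27.300,32.100]
diag = √(41.8²+41.8²+26.4²) = √4191.44 = 64.741


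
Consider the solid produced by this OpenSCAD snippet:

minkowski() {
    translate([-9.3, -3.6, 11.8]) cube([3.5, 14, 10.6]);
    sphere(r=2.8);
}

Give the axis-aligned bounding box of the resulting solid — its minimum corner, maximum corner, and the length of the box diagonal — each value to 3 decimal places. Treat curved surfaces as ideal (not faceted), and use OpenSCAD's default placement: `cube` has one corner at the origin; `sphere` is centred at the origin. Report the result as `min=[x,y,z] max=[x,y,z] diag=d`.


A = translate([-9.3, -3.6, 11.8]) cube([3.5, 14, 10.6]) → bbox [-9.3,-3.6,11.8] .. [-5.8,10.4,22.4]
B = sphere(r=2.8) → bbox [-2.8,-2.8,-2.8] .. [2.8,2.8,2.8]
lo = A.lo+B.lo = [-9.3-2.8, -3.6-2.8, 11.8-2.8] = [-12.100,-6.400,9.000]
hi = A.hi+B.hi = [-5.8+2.8, 10.4+2.8, 22.4+2.8] = [-3.000,13.200,25.200]
diag = √(9.1²+19.6²+16.2²) = √729.41 = 27.008

min=[-12.100,-6.400,9.000] max=[-3.000,13.200,25.200] diag=27.008


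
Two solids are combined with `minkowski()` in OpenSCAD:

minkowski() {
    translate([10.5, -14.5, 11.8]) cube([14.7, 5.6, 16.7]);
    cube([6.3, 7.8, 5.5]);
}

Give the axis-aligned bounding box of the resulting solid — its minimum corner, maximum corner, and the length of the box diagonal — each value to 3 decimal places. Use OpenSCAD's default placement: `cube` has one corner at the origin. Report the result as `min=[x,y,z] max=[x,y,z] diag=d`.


min=[10.500,-14.500,11.800] max=[31.500,-1.100,34.000] diag=33.368

A = translate([10.5, -14.5, 11.8]) cube([14.7, 5.6, 16.7]) → bbox [10.5,-14.5,11.8] .. [25.2,-8.9,28.5]
B = cube([6.3, 7.8, 5.5]) → bbox [0,0,0] .. [6.3,7.8,5.5]
lo = A.lo+B.lo = [10.5+0, -14.5+0, 11.8+0] = [10.500,-14.500,11.800]
hi = A.hi+B.hi = [25.2+6.3, -8.9+7.8, 28.5+5.5] = [31.500,-1.100,34.000]
diag = √(21²+13.4²+22.2²) = √1113.4 = 33.368


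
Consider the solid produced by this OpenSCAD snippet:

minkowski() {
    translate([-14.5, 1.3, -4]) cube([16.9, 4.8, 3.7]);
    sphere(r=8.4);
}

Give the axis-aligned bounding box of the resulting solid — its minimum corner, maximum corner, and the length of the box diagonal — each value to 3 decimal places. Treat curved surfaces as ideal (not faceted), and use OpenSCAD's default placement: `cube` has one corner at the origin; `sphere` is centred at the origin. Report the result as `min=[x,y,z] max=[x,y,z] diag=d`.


min=[-22.900,-7.100,-12.400] max=[10.800,14.500,8.100] diag=44.972

A = translate([-14.5, 1.3, -4]) cube([16.9, 4.8, 3.7]) → bbox [-14.5,1.3,-4] .. [2.4,6.1,-0.3]
B = sphere(r=8.4) → bbox [-8.4,-8.4,-8.4] .. [8.4,8.4,8.4]
lo = A.lo+B.lo = [-14.5-8.4, 1.3-8.4, -4-8.4] = [-22.900,-7.100,-12.400]
hi = A.hi+B.hi = [2.4+8.4, 6.1+8.4, -0.3+8.4] = [10.800,14.500,8.100]
diag = √(33.7²+21.6²+20.5²) = √2022.5 = 44.972


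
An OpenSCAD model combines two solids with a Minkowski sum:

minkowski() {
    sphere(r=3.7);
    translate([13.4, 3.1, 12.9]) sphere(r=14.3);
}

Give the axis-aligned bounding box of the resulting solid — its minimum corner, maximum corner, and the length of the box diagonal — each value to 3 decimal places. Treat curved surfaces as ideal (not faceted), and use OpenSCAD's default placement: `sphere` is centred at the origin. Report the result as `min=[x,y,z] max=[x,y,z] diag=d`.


min=[-4.600,-14.900,-5.100] max=[31.400,21.100,30.900] diag=62.354

A = translate([13.4, 3.1, 12.9]) sphere(r=14.3) → bbox [-0.9,-11.2,-1.4] .. [27.7,17.4,27.2]
B = sphere(r=3.7) → bbox [-3.7,-3.7,-3.7] .. [3.7,3.7,3.7]
lo = A.lo+B.lo = [-0.9-3.7, -11.2-3.7, -1.4-3.7] = [-4.600,-14.900,-5.100]
hi = A.hi+B.hi = [27.7+3.7, 17.4+3.7, 27.2+3.7] = [31.400,21.100,30.900]
diag = √(36²+36²+36²) = √3888 = 62.354


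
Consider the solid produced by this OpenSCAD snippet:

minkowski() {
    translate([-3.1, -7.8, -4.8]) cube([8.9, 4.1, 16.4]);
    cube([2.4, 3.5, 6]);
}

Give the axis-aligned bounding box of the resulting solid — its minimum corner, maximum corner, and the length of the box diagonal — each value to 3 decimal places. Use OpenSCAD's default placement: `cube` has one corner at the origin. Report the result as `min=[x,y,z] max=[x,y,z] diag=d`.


min=[-3.100,-7.800,-4.800] max=[8.200,-0.200,17.600] diag=26.215

A = translate([-3.1, -7.8, -4.8]) cube([8.9, 4.1, 16.4]) → bbox [-3.1,-7.8,-4.8] .. [5.8,-3.7,11.6]
B = cube([2.4, 3.5, 6]) → bbox [0,0,0] .. [2.4,3.5,6]
lo = A.lo+B.lo = [-3.1+0, -7.8+0, -4.8+0] = [-3.100,-7.800,-4.800]
hi = A.hi+B.hi = [5.8+2.4, -3.7+3.5, 11.6+6] = [8.200,-0.200,17.600]
diag = √(11.3²+7.6²+22.4²) = √687.21 = 26.215


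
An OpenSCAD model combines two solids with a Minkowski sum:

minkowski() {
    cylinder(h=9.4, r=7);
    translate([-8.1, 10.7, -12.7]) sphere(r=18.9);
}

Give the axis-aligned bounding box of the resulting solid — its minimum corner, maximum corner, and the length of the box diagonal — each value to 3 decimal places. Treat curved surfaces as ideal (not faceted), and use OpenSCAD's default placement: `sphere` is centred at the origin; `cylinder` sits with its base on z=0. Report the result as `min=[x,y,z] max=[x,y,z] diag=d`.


A = translate([-8.1, 10.7, -12.7]) sphere(r=18.9) → bbox [-27,-8.2,-31.6] .. [10.8,29.6,6.2]
B = cylinder(h=9.4, r=7) → bbox [-7,-7,0] .. [7,7,9.4]
lo = A.lo+B.lo = [-27-7, -8.2-7, -31.6+0] = [-34.000,-15.200,-31.600]
hi = A.hi+B.hi = [10.8+7, 29.6+7, 6.2+9.4] = [17.800,36.600,15.600]
diag = √(51.8²+51.8²+47.2²) = √7594.32 = 87.145

min=[-34.000,-15.200,-31.600] max=[17.800,36.600,15.600] diag=87.145


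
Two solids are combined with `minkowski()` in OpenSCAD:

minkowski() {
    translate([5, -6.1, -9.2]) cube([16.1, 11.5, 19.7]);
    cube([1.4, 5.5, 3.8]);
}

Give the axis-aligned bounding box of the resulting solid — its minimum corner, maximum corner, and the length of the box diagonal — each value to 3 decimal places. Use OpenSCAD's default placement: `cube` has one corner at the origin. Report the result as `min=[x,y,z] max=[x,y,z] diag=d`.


min=[5.000,-6.100,-9.200] max=[22.500,10.900,14.300] diag=33.875

A = translate([5, -6.1, -9.2]) cube([16.1, 11.5, 19.7]) → bbox [5,-6.1,-9.2] .. [21.1,5.4,10.5]
B = cube([1.4, 5.5, 3.8]) → bbox [0,0,0] .. [1.4,5.5,3.8]
lo = A.lo+B.lo = [5+0, -6.1+0, -9.2+0] = [5.000,-6.100,-9.200]
hi = A.hi+B.hi = [21.1+1.4, 5.4+5.5, 10.5+3.8] = [22.500,10.900,14.300]
diag = √(17.5²+17²+23.5²) = √1147.5 = 33.875


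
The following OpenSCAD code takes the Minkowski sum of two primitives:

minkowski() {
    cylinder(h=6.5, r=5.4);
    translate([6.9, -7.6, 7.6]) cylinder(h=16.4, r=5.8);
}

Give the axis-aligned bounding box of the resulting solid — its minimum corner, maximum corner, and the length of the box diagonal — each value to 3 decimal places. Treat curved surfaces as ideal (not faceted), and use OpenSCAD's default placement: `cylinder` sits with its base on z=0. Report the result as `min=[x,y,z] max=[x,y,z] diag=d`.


A = translate([6.9, -7.6, 7.6]) cylinder(h=16.4, r=5.8) → bbox [1.1,-13.4,7.6] .. [12.7,-1.8,24]
B = cylinder(h=6.5, r=5.4) → bbox [-5.4,-5.4,0] .. [5.4,5.4,6.5]
lo = A.lo+B.lo = [1.1-5.4, -13.4-5.4, 7.6+0] = [-4.300,-18.800,7.600]
hi = A.hi+B.hi = [12.7+5.4, -1.8+5.4, 24+6.5] = [18.100,3.600,30.500]
diag = √(22.4²+22.4²+22.9²) = √1527.93 = 39.089

min=[-4.300,-18.800,7.600] max=[18.100,3.600,30.500] diag=39.089


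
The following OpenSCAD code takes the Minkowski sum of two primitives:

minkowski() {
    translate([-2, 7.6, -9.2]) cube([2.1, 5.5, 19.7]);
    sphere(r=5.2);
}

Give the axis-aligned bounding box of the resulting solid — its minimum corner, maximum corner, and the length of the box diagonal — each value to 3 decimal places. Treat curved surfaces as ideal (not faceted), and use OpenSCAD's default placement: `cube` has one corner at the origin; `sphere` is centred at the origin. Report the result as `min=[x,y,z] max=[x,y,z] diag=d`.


A = translate([-2, 7.6, -9.2]) cube([2.1, 5.5, 19.7]) → bbox [-2,7.6,-9.2] .. [0.1,13.1,10.5]
B = sphere(r=5.2) → bbox [-5.2,-5.2,-5.2] .. [5.2,5.2,5.2]
lo = A.lo+B.lo = [-2-5.2, 7.6-5.2, -9.2-5.2] = [-7.200,2.400,-14.400]
hi = A.hi+B.hi = [0.1+5.2, 13.1+5.2, 10.5+5.2] = [5.300,18.300,15.700]
diag = √(12.5²+15.9²+30.1²) = √1315.07 = 36.264

min=[-7.200,2.400,-14.400] max=[5.300,18.300,15.700] diag=36.264


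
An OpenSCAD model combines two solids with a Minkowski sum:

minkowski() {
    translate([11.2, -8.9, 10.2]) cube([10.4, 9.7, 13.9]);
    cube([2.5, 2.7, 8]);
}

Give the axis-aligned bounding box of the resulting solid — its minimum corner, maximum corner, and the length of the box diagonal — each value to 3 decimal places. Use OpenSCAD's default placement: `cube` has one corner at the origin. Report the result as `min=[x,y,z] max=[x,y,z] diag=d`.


min=[11.200,-8.900,10.200] max=[24.100,3.500,32.100] diag=28.280

A = translate([11.2, -8.9, 10.2]) cube([10.4, 9.7, 13.9]) → bbox [11.2,-8.9,10.2] .. [21.6,0.8,24.1]
B = cube([2.5, 2.7, 8]) → bbox [0,0,0] .. [2.5,2.7,8]
lo = A.lo+B.lo = [11.2+0, -8.9+0, 10.2+0] = [11.200,-8.900,10.200]
hi = A.hi+B.hi = [21.6+2.5, 0.8+2.7, 24.1+8] = [24.100,3.500,32.100]
diag = √(12.9²+12.4²+21.9²) = √799.78 = 28.280


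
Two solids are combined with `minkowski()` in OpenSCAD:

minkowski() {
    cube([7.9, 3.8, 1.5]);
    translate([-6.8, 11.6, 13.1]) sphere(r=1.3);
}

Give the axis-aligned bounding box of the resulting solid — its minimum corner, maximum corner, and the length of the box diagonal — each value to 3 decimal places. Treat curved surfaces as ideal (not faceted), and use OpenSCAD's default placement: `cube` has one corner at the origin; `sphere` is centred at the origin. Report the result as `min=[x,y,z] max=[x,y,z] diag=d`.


A = translate([-6.8, 11.6, 13.1]) sphere(r=1.3) → bbox [-8.1,10.3,11.8] .. [-5.5,12.9,14.4]
B = cube([7.9, 3.8, 1.5]) → bbox [0,0,0] .. [7.9,3.8,1.5]
lo = A.lo+B.lo = [-8.1+0, 10.3+0, 11.8+0] = [-8.100,10.300,11.800]
hi = A.hi+B.hi = [-5.5+7.9, 12.9+3.8, 14.4+1.5] = [2.400,16.700,15.900]
diag = √(10.5²+6.4²+4.1²) = √168.02 = 12.962

min=[-8.100,10.300,11.800] max=[2.400,16.700,15.900] diag=12.962


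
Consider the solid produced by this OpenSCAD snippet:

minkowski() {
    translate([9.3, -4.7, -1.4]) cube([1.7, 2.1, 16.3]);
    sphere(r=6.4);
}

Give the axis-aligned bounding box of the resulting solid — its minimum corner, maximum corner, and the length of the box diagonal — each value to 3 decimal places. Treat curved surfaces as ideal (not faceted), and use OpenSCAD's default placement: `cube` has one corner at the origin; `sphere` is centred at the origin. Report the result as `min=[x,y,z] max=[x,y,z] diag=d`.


A = translate([9.3, -4.7, -1.4]) cube([1.7, 2.1, 16.3]) → bbox [9.3,-4.7,-1.4] .. [11,-2.6,14.9]
B = sphere(r=6.4) → bbox [-6.4,-6.4,-6.4] .. [6.4,6.4,6.4]
lo = A.lo+B.lo = [9.3-6.4, -4.7-6.4, -1.4-6.4] = [2.900,-11.100,-7.800]
hi = A.hi+B.hi = [11+6.4, -2.6+6.4, 14.9+6.4] = [17.400,3.800,21.300]
diag = √(14.5²+14.9²+29.1²) = √1279.07 = 35.764

min=[2.900,-11.100,-7.800] max=[17.400,3.800,21.300] diag=35.764


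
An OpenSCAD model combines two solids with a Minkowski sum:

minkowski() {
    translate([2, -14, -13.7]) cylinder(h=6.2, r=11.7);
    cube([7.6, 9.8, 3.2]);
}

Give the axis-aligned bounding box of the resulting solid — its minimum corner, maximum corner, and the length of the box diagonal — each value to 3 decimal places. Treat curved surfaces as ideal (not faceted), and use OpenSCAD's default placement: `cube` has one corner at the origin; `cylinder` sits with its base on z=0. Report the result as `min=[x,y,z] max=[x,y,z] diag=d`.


A = translate([2, -14, -13.7]) cylinder(h=6.2, r=11.7) → bbox [-9.7,-25.7,-13.7] .. [13.7,-2.3,-7.5]
B = cube([7.6, 9.8, 3.2]) → bbox [0,0,0] .. [7.6,9.8,3.2]
lo = A.lo+B.lo = [-9.7+0, -25.7+0, -13.7+0] = [-9.700,-25.700,-13.700]
hi = A.hi+B.hi = [13.7+7.6, -2.3+9.8, -7.5+3.2] = [21.300,7.500,-4.300]
diag = √(31²+33.2²+9.4²) = √2151.6 = 46.385

min=[-9.700,-25.700,-13.700] max=[21.300,7.500,-4.300] diag=46.385


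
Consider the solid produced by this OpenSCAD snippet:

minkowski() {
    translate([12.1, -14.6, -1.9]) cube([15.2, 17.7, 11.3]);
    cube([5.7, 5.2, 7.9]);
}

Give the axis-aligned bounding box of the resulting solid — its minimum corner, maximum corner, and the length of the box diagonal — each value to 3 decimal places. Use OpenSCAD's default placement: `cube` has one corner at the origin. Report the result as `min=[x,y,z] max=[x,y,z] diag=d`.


min=[12.100,-14.600,-1.900] max=[33.000,8.300,17.300] diag=36.467

A = translate([12.1, -14.6, -1.9]) cube([15.2, 17.7, 11.3]) → bbox [12.1,-14.6,-1.9] .. [27.3,3.1,9.4]
B = cube([5.7, 5.2, 7.9]) → bbox [0,0,0] .. [5.7,5.2,7.9]
lo = A.lo+B.lo = [12.1+0, -14.6+0, -1.9+0] = [12.100,-14.600,-1.900]
hi = A.hi+B.hi = [27.3+5.7, 3.1+5.2, 9.4+7.9] = [33.000,8.300,17.300]
diag = √(20.9²+22.9²+19.2²) = √1329.86 = 36.467


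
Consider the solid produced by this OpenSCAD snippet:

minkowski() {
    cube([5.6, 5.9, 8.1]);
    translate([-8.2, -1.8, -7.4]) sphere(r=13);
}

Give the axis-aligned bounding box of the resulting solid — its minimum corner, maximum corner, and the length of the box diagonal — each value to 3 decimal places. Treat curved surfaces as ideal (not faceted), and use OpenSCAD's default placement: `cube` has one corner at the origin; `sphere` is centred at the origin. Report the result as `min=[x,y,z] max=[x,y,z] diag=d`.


min=[-21.200,-14.800,-20.400] max=[10.400,17.100,13.700] diag=56.382

A = translate([-8.2, -1.8, -7.4]) sphere(r=13) → bbox [-21.2,-14.8,-20.4] .. [4.8,11.2,5.6]
B = cube([5.6, 5.9, 8.1]) → bbox [0,0,0] .. [5.6,5.9,8.1]
lo = A.lo+B.lo = [-21.2+0, -14.8+0, -20.4+0] = [-21.200,-14.800,-20.400]
hi = A.hi+B.hi = [4.8+5.6, 11.2+5.9, 5.6+8.1] = [10.400,17.100,13.700]
diag = √(31.6²+31.9²+34.1²) = √3178.98 = 56.382


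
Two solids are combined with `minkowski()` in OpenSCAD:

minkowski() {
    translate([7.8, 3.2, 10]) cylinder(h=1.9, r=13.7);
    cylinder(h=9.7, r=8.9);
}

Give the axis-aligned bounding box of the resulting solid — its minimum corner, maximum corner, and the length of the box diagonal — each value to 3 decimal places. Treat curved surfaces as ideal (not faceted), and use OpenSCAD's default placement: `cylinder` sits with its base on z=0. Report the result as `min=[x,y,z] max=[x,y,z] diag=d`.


min=[-14.800,-19.400,10.000] max=[30.400,25.800,21.600] diag=64.966

A = translate([7.8, 3.2, 10]) cylinder(h=1.9, r=13.7) → bbox [-5.9,-10.5,10] .. [21.5,16.9,11.9]
B = cylinder(h=9.7, r=8.9) → bbox [-8.9,-8.9,0] .. [8.9,8.9,9.7]
lo = A.lo+B.lo = [-5.9-8.9, -10.5-8.9, 10+0] = [-14.800,-19.400,10.000]
hi = A.hi+B.hi = [21.5+8.9, 16.9+8.9, 11.9+9.7] = [30.400,25.800,21.600]
diag = √(45.2²+45.2²+11.6²) = √4220.64 = 64.966
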